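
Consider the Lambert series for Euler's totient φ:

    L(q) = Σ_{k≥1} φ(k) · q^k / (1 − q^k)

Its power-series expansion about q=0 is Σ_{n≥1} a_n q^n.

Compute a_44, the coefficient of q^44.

d|44:{1,2,4,11,22,44}  Σφ=1+1+2+10+10+20=44

a_44 = 44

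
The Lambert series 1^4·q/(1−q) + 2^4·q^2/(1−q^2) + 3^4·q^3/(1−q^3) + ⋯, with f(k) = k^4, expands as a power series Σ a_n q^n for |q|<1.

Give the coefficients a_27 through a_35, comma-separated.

538084, 655746, 707282, 872644, 923522, 1118481, 1200644, 1419874, 1503652

n=27: 27·1 9·3 3·9 1·27  f→[531441+6561+81+1]=538084
q^28  k|28↦f(k): 1:1 2:16 4:256 7:2401 14:38416 28:614656  a_28=655746
d|29:{29,1}  Σf=707281+1=707282
n=30: 30·1 15·2 10·3 6·5 5·6 3·10 2·15 1·30  f→[810000+50625+10000+1296+625+81+16+1]=872644
q^31  k|31↦f(k): 1:1 31:923521  a_31=923522
[q^32] f(1)=1,f(2)=16,f(4)=256,f(8)=4096,f(16)=65536,f(32)=1048576 ⇒ 1118481
n=33: 1·33 3·11 11·3 33·1  f→[1+81+14641+1185921]=1200644
d|34:{1,2,17,34}  Σf=1+16+83521+1336336=1419874
n=35: 1·35 5·7 7·5 35·1  f→[1+625+2401+1500625]=1503652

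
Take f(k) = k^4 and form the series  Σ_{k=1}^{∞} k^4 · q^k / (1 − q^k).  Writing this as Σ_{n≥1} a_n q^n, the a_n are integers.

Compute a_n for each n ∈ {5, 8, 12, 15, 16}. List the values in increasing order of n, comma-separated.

626, 4369, 22386, 51332, 69905

q^5  k|5↦f(k): 5:625 1:1  a_5=626
d|8:{1,2,4,8}  Σf=1+16+256+4096=4369
[q^12] f(12)=20736,f(6)=1296,f(4)=256,f(3)=81,f(2)=16,f(1)=1 ⇒ 22386
[q^15] f(15)=50625,f(5)=625,f(3)=81,f(1)=1 ⇒ 51332
[q^16] f(16)=65536,f(8)=4096,f(4)=256,f(2)=16,f(1)=1 ⇒ 69905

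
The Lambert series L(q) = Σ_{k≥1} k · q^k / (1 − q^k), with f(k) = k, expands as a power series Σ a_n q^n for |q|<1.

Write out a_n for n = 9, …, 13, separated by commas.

q^9  k|9↦f(k): 9:9 3:3 1:1  a_9=13
n=10: 1·10 2·5 5·2 10·1  f→[1+2+5+10]=18
[q^11] f(1)=1,f(11)=11 ⇒ 12
n=12: 1·12 2·6 3·4 4·3 6·2 12·1  f→[1+2+3+4+6+12]=28
n=13: 13·1 1·13  f→[13+1]=14

13, 18, 12, 28, 14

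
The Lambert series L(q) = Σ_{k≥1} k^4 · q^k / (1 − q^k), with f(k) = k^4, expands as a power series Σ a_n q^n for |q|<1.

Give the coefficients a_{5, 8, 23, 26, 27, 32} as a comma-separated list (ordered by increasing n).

626, 4369, 279842, 485554, 538084, 1118481

q^5  k|5↦f(k): 5:625 1:1  a_5=626
d|8:{1,2,4,8}  Σf=1+16+256+4096=4369
q^23  k|23↦f(k): 23:279841 1:1  a_23=279842
[q^26] f(1)=1,f(2)=16,f(13)=28561,f(26)=456976 ⇒ 485554
q^27  k|27↦f(k): 1:1 3:81 9:6561 27:531441  a_27=538084
d|32:{1,2,4,8,16,32}  Σf=1+16+256+4096+65536+1048576=1118481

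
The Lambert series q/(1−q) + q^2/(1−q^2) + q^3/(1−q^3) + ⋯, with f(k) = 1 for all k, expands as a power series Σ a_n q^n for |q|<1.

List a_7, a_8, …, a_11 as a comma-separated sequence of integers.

d|7:{7,1}  Σf=1+1=2
n=8: 1·8 2·4 4·2 8·1  f→[1+1+1+1]=4
q^9  k|9↦f(k): 1:1 3:1 9:1  a_9=3
d|10:{1,2,5,10}  Σf=1+1+1+1=4
[q^11] f(11)=1,f(1)=1 ⇒ 2

2, 4, 3, 4, 2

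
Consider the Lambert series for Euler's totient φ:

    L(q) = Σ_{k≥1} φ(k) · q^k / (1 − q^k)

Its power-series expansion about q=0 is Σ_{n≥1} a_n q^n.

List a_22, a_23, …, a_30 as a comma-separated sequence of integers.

[q^22] φ(1)=1,φ(2)=1,φ(11)=10,φ(22)=10 ⇒ 22
d|23:{1,23}  Σφ=1+22=23
d|24:{24,12,8,6,4,3,2,1}  Σφ=8+4+4+2+2+2+1+1=24
q^25  k|25↦φ(k): 25:20 5:4 1:1  a_25=25
n=26: 1·26 2·13 13·2 26·1  φ→[1+1+12+12]=26
q^27  k|27↦φ(k): 27:18 9:6 3:2 1:1  a_27=27
d|28:{1,2,4,7,14,28}  Σφ=1+1+2+6+6+12=28
[q^29] φ(1)=1,φ(29)=28 ⇒ 29
q^30  k|30↦φ(k): 1:1 2:1 3:2 5:4 6:2 10:4 15:8 30:8  a_30=30

22, 23, 24, 25, 26, 27, 28, 29, 30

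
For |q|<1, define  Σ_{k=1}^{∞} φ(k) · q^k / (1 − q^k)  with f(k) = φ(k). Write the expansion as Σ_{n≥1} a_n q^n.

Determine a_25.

q^25  k|25↦φ(k): 25:20 5:4 1:1  a_25=25

a_25 = 25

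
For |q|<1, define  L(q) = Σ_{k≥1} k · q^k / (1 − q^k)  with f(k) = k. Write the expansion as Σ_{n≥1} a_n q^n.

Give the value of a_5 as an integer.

[q^5] f(1)=1,f(5)=5 ⇒ 6

a_5 = 6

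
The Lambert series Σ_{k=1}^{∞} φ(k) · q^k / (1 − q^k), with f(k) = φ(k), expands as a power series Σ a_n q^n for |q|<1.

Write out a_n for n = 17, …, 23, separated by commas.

d|17:{1,17}  Σφ=1+16=17
d|18:{18,9,6,3,2,1}  Σφ=6+6+2+2+1+1=18
[q^19] φ(19)=18,φ(1)=1 ⇒ 19
[q^20] φ(1)=1,φ(2)=1,φ(4)=2,φ(5)=4,φ(10)=4,φ(20)=8 ⇒ 20
d|21:{1,3,7,21}  Σφ=1+2+6+12=21
n=22: 22·1 11·2 2·11 1·22  φ→[10+10+1+1]=22
d|23:{23,1}  Σφ=22+1=23

17, 18, 19, 20, 21, 22, 23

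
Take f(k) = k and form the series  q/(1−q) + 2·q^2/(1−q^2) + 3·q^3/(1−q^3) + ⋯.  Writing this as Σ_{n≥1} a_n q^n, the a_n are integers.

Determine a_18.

a_18 = 39

q^18  k|18↦f(k): 18:18 9:9 6:6 3:3 2:2 1:1  a_18=39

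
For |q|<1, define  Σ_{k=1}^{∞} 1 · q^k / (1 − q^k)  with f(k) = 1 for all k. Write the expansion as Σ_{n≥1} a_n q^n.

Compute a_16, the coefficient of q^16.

[q^16] f(16)=1,f(8)=1,f(4)=1,f(2)=1,f(1)=1 ⇒ 5

a_16 = 5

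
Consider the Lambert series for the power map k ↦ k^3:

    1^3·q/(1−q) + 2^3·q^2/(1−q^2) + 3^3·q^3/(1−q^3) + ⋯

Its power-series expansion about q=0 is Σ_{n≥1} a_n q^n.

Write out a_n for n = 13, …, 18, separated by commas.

[q^13] f(13)=2197,f(1)=1 ⇒ 2198
n=14: 14·1 7·2 2·7 1·14  f→[2744+343+8+1]=3096
d|15:{15,5,3,1}  Σf=3375+125+27+1=3528
[q^16] f(1)=1,f(2)=8,f(4)=64,f(8)=512,f(16)=4096 ⇒ 4681
n=17: 1·17 17·1  f→[1+4913]=4914
[q^18] f(18)=5832,f(9)=729,f(6)=216,f(3)=27,f(2)=8,f(1)=1 ⇒ 6813

2198, 3096, 3528, 4681, 4914, 6813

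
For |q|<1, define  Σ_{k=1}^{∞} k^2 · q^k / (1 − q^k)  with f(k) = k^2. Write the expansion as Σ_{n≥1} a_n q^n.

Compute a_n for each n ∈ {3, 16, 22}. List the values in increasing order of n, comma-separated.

10, 341, 610

q^3  k|3↦f(k): 3:9 1:1  a_3=10
n=16: 1·16 2·8 4·4 8·2 16·1  f→[1+4+16+64+256]=341
[q^22] f(22)=484,f(11)=121,f(2)=4,f(1)=1 ⇒ 610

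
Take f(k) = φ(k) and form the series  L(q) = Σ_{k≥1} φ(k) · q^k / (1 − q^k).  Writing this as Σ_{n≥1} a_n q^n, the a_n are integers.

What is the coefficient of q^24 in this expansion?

d|24:{24,12,8,6,4,3,2,1}  Σφ=8+4+4+2+2+2+1+1=24

a_24 = 24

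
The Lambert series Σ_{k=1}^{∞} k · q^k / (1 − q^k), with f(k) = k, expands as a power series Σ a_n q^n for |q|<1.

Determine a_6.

a_6 = 12

n=6: 1·6 2·3 3·2 6·1  f→[1+2+3+6]=12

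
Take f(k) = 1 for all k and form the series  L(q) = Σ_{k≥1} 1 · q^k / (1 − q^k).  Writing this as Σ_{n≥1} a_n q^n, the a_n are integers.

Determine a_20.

[q^20] f(20)=1,f(10)=1,f(5)=1,f(4)=1,f(2)=1,f(1)=1 ⇒ 6

a_20 = 6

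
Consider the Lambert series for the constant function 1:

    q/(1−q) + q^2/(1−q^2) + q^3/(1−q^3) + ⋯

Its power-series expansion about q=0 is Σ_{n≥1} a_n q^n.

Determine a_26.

a_26 = 4

d|26:{26,13,2,1}  Σf=1+1+1+1=4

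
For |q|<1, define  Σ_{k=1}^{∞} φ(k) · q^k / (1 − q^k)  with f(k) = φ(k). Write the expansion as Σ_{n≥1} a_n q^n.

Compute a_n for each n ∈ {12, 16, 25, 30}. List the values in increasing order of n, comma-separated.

n=12: 12·1 6·2 4·3 3·4 2·6 1·12  φ→[4+2+2+2+1+1]=12
d|16:{1,2,4,8,16}  Σφ=1+1+2+4+8=16
d|25:{1,5,25}  Σφ=1+4+20=25
d|30:{30,15,10,6,5,3,2,1}  Σφ=8+8+4+2+4+2+1+1=30

12, 16, 25, 30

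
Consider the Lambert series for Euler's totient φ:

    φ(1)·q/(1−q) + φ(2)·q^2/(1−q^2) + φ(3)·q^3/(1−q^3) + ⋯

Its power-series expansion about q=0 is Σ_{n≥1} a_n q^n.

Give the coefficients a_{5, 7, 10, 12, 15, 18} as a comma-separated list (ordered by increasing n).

[q^5] φ(5)=4,φ(1)=1 ⇒ 5
[q^7] φ(7)=6,φ(1)=1 ⇒ 7
[q^10] φ(10)=4,φ(5)=4,φ(2)=1,φ(1)=1 ⇒ 10
q^12  k|12↦φ(k): 12:4 6:2 4:2 3:2 2:1 1:1  a_12=12
d|15:{15,5,3,1}  Σφ=8+4+2+1=15
d|18:{18,9,6,3,2,1}  Σφ=6+6+2+2+1+1=18

5, 7, 10, 12, 15, 18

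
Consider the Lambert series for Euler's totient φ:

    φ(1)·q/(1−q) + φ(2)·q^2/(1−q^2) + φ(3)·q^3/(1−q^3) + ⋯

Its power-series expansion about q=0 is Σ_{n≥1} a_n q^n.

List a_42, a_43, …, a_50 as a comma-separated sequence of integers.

d|42:{42,21,14,7,6,3,2,1}  Σφ=12+12+6+6+2+2+1+1=42
d|43:{1,43}  Σφ=1+42=43
d|44:{1,2,4,11,22,44}  Σφ=1+1+2+10+10+20=44
d|45:{45,15,9,5,3,1}  Σφ=24+8+6+4+2+1=45
q^46  k|46↦φ(k): 46:22 23:22 2:1 1:1  a_46=46
d|47:{47,1}  Σφ=46+1=47
n=48: 1·48 2·24 3·16 4·12 6·8 8·6 12·4 16·3 24·2 48·1  φ→[1+1+2+2+2+4+4+8+8+16]=48
q^49  k|49↦φ(k): 1:1 7:6 49:42  a_49=49
q^50  k|50↦φ(k): 50:20 25:20 10:4 5:4 2:1 1:1  a_50=50

42, 43, 44, 45, 46, 47, 48, 49, 50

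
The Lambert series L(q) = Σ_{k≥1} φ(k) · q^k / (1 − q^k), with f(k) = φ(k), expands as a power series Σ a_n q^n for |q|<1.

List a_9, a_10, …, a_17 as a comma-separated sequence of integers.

d|9:{1,3,9}  Σφ=1+2+6=9
q^10  k|10↦φ(k): 10:4 5:4 2:1 1:1  a_10=10
n=11: 1·11 11·1  φ→[1+10]=11
[q^12] φ(12)=4,φ(6)=2,φ(4)=2,φ(3)=2,φ(2)=1,φ(1)=1 ⇒ 12
d|13:{1,13}  Σφ=1+12=13
n=14: 1·14 2·7 7·2 14·1  φ→[1+1+6+6]=14
q^15  k|15↦φ(k): 1:1 3:2 5:4 15:8  a_15=15
n=16: 1·16 2·8 4·4 8·2 16·1  φ→[1+1+2+4+8]=16
[q^17] φ(1)=1,φ(17)=16 ⇒ 17

9, 10, 11, 12, 13, 14, 15, 16, 17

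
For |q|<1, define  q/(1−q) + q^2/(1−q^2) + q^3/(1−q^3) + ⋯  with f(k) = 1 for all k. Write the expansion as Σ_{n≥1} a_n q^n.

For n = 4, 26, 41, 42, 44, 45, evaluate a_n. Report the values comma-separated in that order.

3, 4, 2, 8, 6, 6

[q^4] f(4)=1,f(2)=1,f(1)=1 ⇒ 3
[q^26] f(1)=1,f(2)=1,f(13)=1,f(26)=1 ⇒ 4
q^41  k|41↦f(k): 1:1 41:1  a_41=2
d|42:{1,2,3,6,7,14,21,42}  Σf=1+1+1+1+1+1+1+1=8
d|44:{1,2,4,11,22,44}  Σf=1+1+1+1+1+1=6
[q^45] f(45)=1,f(15)=1,f(9)=1,f(5)=1,f(3)=1,f(1)=1 ⇒ 6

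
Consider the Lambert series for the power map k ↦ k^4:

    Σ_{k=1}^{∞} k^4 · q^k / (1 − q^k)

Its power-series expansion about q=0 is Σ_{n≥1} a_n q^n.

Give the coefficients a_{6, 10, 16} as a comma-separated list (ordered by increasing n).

1394, 10642, 69905

n=6: 1·6 2·3 3·2 6·1  f→[1+16+81+1296]=1394
n=10: 10·1 5·2 2·5 1·10  f→[10000+625+16+1]=10642
q^16  k|16↦f(k): 16:65536 8:4096 4:256 2:16 1:1  a_16=69905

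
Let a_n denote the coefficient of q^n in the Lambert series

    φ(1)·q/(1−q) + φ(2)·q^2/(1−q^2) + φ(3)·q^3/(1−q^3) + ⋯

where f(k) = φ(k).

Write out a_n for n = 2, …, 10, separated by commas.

n=2: 1·2 2·1  φ→[1+1]=2
[q^3] φ(1)=1,φ(3)=2 ⇒ 3
[q^4] φ(1)=1,φ(2)=1,φ(4)=2 ⇒ 4
d|5:{1,5}  Σφ=1+4=5
q^6  k|6↦φ(k): 6:2 3:2 2:1 1:1  a_6=6
q^7  k|7↦φ(k): 1:1 7:6  a_7=7
q^8  k|8↦φ(k): 8:4 4:2 2:1 1:1  a_8=8
q^9  k|9↦φ(k): 9:6 3:2 1:1  a_9=9
d|10:{1,2,5,10}  Σφ=1+1+4+4=10

2, 3, 4, 5, 6, 7, 8, 9, 10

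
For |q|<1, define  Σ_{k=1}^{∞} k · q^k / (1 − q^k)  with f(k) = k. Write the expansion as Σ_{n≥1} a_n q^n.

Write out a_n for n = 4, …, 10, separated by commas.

7, 6, 12, 8, 15, 13, 18

q^4  k|4↦f(k): 1:1 2:2 4:4  a_4=7
[q^5] f(5)=5,f(1)=1 ⇒ 6
[q^6] f(1)=1,f(2)=2,f(3)=3,f(6)=6 ⇒ 12
d|7:{1,7}  Σf=1+7=8
[q^8] f(1)=1,f(2)=2,f(4)=4,f(8)=8 ⇒ 15
d|9:{9,3,1}  Σf=9+3+1=13
n=10: 10·1 5·2 2·5 1·10  f→[10+5+2+1]=18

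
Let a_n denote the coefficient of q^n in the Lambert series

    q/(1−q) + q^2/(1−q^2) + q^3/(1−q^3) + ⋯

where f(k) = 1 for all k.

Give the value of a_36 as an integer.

q^36  k|36↦f(k): 36:1 18:1 12:1 9:1 6:1 4:1 3:1 2:1 1:1  a_36=9

a_36 = 9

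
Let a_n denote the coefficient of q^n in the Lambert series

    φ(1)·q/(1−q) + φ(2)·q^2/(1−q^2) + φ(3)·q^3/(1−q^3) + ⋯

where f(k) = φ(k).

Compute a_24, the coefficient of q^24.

[q^24] φ(24)=8,φ(12)=4,φ(8)=4,φ(6)=2,φ(4)=2,φ(3)=2,φ(2)=1,φ(1)=1 ⇒ 24

a_24 = 24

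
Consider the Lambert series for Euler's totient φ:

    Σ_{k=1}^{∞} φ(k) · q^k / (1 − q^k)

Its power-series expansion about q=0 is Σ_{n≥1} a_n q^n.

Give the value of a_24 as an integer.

q^24  k|24↦φ(k): 24:8 12:4 8:4 6:2 4:2 3:2 2:1 1:1  a_24=24

a_24 = 24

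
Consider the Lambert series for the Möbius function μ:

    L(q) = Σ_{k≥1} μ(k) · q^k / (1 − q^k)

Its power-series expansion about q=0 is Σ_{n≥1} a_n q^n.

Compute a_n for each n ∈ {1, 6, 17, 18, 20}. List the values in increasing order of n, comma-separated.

1, 0, 0, 0, 0

n=1: 1·1  μ→[1]=1
d|6:{1,2,3,6}  Σμ=1+(-1)+(-1)+1=0
d|17:{17,1}  Σμ=(-1)+1=0
q^18  k|18↦μ(k): 18:0 9:0 6:1 3:-1 2:-1 1:1  a_18=0
[q^20] μ(20)=0,μ(10)=1,μ(5)=-1,μ(4)=0,μ(2)=-1,μ(1)=1 ⇒ 0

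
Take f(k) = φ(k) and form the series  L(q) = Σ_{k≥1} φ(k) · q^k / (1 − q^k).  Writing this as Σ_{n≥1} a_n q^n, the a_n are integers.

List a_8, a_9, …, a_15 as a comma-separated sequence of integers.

[q^8] φ(8)=4,φ(4)=2,φ(2)=1,φ(1)=1 ⇒ 8
n=9: 9·1 3·3 1·9  φ→[6+2+1]=9
[q^10] φ(1)=1,φ(2)=1,φ(5)=4,φ(10)=4 ⇒ 10
n=11: 1·11 11·1  φ→[1+10]=11
n=12: 1·12 2·6 3·4 4·3 6·2 12·1  φ→[1+1+2+2+2+4]=12
[q^13] φ(1)=1,φ(13)=12 ⇒ 13
q^14  k|14↦φ(k): 14:6 7:6 2:1 1:1  a_14=14
[q^15] φ(15)=8,φ(5)=4,φ(3)=2,φ(1)=1 ⇒ 15

8, 9, 10, 11, 12, 13, 14, 15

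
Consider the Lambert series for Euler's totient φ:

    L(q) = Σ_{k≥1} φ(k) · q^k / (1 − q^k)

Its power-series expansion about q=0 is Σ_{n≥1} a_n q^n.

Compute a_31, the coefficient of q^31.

q^31  k|31↦φ(k): 1:1 31:30  a_31=31

a_31 = 31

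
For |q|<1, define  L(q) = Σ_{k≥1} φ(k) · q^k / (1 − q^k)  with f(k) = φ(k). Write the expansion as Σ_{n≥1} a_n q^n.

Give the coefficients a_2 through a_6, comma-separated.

d|2:{1,2}  Σφ=1+1=2
d|3:{3,1}  Σφ=2+1=3
n=4: 1·4 2·2 4·1  φ→[1+1+2]=4
[q^5] φ(1)=1,φ(5)=4 ⇒ 5
n=6: 6·1 3·2 2·3 1·6  φ→[2+2+1+1]=6

2, 3, 4, 5, 6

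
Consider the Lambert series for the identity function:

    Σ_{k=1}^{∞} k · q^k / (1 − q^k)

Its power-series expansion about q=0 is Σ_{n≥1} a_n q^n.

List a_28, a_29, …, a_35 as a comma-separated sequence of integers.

q^28  k|28↦f(k): 1:1 2:2 4:4 7:7 14:14 28:28  a_28=56
[q^29] f(29)=29,f(1)=1 ⇒ 30
[q^30] f(1)=1,f(2)=2,f(3)=3,f(5)=5,f(6)=6,f(10)=10,f(15)=15,f(30)=30 ⇒ 72
d|31:{31,1}  Σf=31+1=32
q^32  k|32↦f(k): 1:1 2:2 4:4 8:8 16:16 32:32  a_32=63
d|33:{33,11,3,1}  Σf=33+11+3+1=48
[q^34] f(34)=34,f(17)=17,f(2)=2,f(1)=1 ⇒ 54
d|35:{1,5,7,35}  Σf=1+5+7+35=48

56, 30, 72, 32, 63, 48, 54, 48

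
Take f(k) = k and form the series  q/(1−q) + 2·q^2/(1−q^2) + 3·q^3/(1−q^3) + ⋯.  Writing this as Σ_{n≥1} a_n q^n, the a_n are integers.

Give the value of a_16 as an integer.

[q^16] f(1)=1,f(2)=2,f(4)=4,f(8)=8,f(16)=16 ⇒ 31

a_16 = 31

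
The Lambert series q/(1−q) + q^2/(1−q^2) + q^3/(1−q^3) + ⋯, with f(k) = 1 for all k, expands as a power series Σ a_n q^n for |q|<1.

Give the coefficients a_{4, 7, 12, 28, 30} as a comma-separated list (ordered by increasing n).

3, 2, 6, 6, 8

[q^4] f(4)=1,f(2)=1,f(1)=1 ⇒ 3
d|7:{1,7}  Σf=1+1=2
n=12: 1·12 2·6 3·4 4·3 6·2 12·1  f→[1+1+1+1+1+1]=6
d|28:{1,2,4,7,14,28}  Σf=1+1+1+1+1+1=6
[q^30] f(1)=1,f(2)=1,f(3)=1,f(5)=1,f(6)=1,f(10)=1,f(15)=1,f(30)=1 ⇒ 8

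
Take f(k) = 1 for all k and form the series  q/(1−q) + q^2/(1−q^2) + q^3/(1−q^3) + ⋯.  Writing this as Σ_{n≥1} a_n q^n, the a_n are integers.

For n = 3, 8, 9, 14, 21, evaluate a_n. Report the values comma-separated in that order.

2, 4, 3, 4, 4

[q^3] f(1)=1,f(3)=1 ⇒ 2
[q^8] f(1)=1,f(2)=1,f(4)=1,f(8)=1 ⇒ 4
d|9:{1,3,9}  Σf=1+1+1=3
[q^14] f(14)=1,f(7)=1,f(2)=1,f(1)=1 ⇒ 4
q^21  k|21↦f(k): 1:1 3:1 7:1 21:1  a_21=4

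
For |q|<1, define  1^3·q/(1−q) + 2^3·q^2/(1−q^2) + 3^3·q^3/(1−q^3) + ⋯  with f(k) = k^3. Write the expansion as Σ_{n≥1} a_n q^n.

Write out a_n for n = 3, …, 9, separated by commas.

28, 73, 126, 252, 344, 585, 757

[q^3] f(3)=27,f(1)=1 ⇒ 28
n=4: 1·4 2·2 4·1  f→[1+8+64]=73
d|5:{1,5}  Σf=1+125=126
d|6:{1,2,3,6}  Σf=1+8+27+216=252
n=7: 7·1 1·7  f→[343+1]=344
d|8:{8,4,2,1}  Σf=512+64+8+1=585
q^9  k|9↦f(k): 9:729 3:27 1:1  a_9=757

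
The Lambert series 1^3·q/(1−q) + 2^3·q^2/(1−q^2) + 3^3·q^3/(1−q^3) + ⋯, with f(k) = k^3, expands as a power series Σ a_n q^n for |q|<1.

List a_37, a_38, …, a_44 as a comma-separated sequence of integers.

[q^37] f(37)=50653,f(1)=1 ⇒ 50654
[q^38] f(38)=54872,f(19)=6859,f(2)=8,f(1)=1 ⇒ 61740
n=39: 1·39 3·13 13·3 39·1  f→[1+27+2197+59319]=61544
[q^40] f(1)=1,f(2)=8,f(4)=64,f(5)=125,f(8)=512,f(10)=1000,f(20)=8000,f(40)=64000 ⇒ 73710
q^41  k|41↦f(k): 41:68921 1:1  a_41=68922
d|42:{42,21,14,7,6,3,2,1}  Σf=74088+9261+2744+343+216+27+8+1=86688
n=43: 43·1 1·43  f→[79507+1]=79508
d|44:{44,22,11,4,2,1}  Σf=85184+10648+1331+64+8+1=97236

50654, 61740, 61544, 73710, 68922, 86688, 79508, 97236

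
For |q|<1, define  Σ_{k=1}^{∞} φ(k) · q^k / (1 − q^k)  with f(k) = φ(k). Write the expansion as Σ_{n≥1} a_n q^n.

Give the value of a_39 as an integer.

[q^39] φ(39)=24,φ(13)=12,φ(3)=2,φ(1)=1 ⇒ 39

a_39 = 39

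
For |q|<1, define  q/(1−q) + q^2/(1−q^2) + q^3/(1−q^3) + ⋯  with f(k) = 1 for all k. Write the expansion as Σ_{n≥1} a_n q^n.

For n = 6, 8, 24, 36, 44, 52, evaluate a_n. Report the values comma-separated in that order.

[q^6] f(1)=1,f(2)=1,f(3)=1,f(6)=1 ⇒ 4
[q^8] f(1)=1,f(2)=1,f(4)=1,f(8)=1 ⇒ 4
q^24  k|24↦f(k): 24:1 12:1 8:1 6:1 4:1 3:1 2:1 1:1  a_24=8
n=36: 1·36 2·18 3·12 4·9 6·6 9·4 12·3 18·2 36·1  f→[1+1+1+1+1+1+1+1+1]=9
n=44: 44·1 22·2 11·4 4·11 2·22 1·44  f→[1+1+1+1+1+1]=6
d|52:{52,26,13,4,2,1}  Σf=1+1+1+1+1+1=6

4, 4, 8, 9, 6, 6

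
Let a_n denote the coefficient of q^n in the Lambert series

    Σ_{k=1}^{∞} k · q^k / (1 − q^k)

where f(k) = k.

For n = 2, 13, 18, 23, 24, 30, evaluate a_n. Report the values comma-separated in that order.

d|2:{2,1}  Σf=2+1=3
d|13:{1,13}  Σf=1+13=14
d|18:{18,9,6,3,2,1}  Σf=18+9+6+3+2+1=39
[q^23] f(1)=1,f(23)=23 ⇒ 24
d|24:{24,12,8,6,4,3,2,1}  Σf=24+12+8+6+4+3+2+1=60
n=30: 1·30 2·15 3·10 5·6 6·5 10·3 15·2 30·1  f→[1+2+3+5+6+10+15+30]=72

3, 14, 39, 24, 60, 72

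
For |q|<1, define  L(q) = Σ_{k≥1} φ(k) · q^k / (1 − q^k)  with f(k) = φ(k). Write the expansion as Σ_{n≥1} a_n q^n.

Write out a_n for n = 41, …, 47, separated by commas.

[q^41] φ(1)=1,φ(41)=40 ⇒ 41
q^42  k|42↦φ(k): 42:12 21:12 14:6 7:6 6:2 3:2 2:1 1:1  a_42=42
d|43:{43,1}  Σφ=42+1=43
q^44  k|44↦φ(k): 44:20 22:10 11:10 4:2 2:1 1:1  a_44=44
n=45: 1·45 3·15 5·9 9·5 15·3 45·1  φ→[1+2+4+6+8+24]=45
[q^46] φ(1)=1,φ(2)=1,φ(23)=22,φ(46)=22 ⇒ 46
[q^47] φ(47)=46,φ(1)=1 ⇒ 47

41, 42, 43, 44, 45, 46, 47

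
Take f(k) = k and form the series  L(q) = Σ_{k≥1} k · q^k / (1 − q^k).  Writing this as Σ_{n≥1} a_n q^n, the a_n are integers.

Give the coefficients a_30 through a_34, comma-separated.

[q^30] f(30)=30,f(15)=15,f(10)=10,f(6)=6,f(5)=5,f(3)=3,f(2)=2,f(1)=1 ⇒ 72
[q^31] f(1)=1,f(31)=31 ⇒ 32
d|32:{1,2,4,8,16,32}  Σf=1+2+4+8+16+32=63
n=33: 33·1 11·3 3·11 1·33  f→[33+11+3+1]=48
n=34: 1·34 2·17 17·2 34·1  f→[1+2+17+34]=54

72, 32, 63, 48, 54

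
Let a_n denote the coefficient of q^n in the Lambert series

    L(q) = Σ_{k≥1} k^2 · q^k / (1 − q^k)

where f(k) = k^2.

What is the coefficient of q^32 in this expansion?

q^32  k|32↦f(k): 32:1024 16:256 8:64 4:16 2:4 1:1  a_32=1365

a_32 = 1365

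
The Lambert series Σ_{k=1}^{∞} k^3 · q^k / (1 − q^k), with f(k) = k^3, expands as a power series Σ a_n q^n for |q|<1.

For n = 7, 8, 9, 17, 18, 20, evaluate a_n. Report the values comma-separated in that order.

344, 585, 757, 4914, 6813, 9198

[q^7] f(1)=1,f(7)=343 ⇒ 344
n=8: 8·1 4·2 2·4 1·8  f→[512+64+8+1]=585
q^9  k|9↦f(k): 1:1 3:27 9:729  a_9=757
n=17: 1·17 17·1  f→[1+4913]=4914
q^18  k|18↦f(k): 18:5832 9:729 6:216 3:27 2:8 1:1  a_18=6813
n=20: 20·1 10·2 5·4 4·5 2·10 1·20  f→[8000+1000+125+64+8+1]=9198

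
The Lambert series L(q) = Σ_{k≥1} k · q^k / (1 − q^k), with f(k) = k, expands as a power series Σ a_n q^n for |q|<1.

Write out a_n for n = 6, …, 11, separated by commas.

[q^6] f(1)=1,f(2)=2,f(3)=3,f(6)=6 ⇒ 12
[q^7] f(1)=1,f(7)=7 ⇒ 8
[q^8] f(8)=8,f(4)=4,f(2)=2,f(1)=1 ⇒ 15
[q^9] f(1)=1,f(3)=3,f(9)=9 ⇒ 13
[q^10] f(10)=10,f(5)=5,f(2)=2,f(1)=1 ⇒ 18
q^11  k|11↦f(k): 1:1 11:11  a_11=12

12, 8, 15, 13, 18, 12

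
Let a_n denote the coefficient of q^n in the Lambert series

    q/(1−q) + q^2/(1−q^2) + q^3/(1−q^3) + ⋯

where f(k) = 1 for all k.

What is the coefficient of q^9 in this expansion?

a_9 = 3

q^9  k|9↦f(k): 9:1 3:1 1:1  a_9=3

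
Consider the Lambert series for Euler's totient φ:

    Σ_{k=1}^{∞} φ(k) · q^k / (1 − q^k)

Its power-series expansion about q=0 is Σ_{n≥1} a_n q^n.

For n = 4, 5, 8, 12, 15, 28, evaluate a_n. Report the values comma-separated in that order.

n=4: 1·4 2·2 4·1  φ→[1+1+2]=4
n=5: 1·5 5·1  φ→[1+4]=5
d|8:{1,2,4,8}  Σφ=1+1+2+4=8
n=12: 12·1 6·2 4·3 3·4 2·6 1·12  φ→[4+2+2+2+1+1]=12
q^15  k|15↦φ(k): 1:1 3:2 5:4 15:8  a_15=15
[q^28] φ(28)=12,φ(14)=6,φ(7)=6,φ(4)=2,φ(2)=1,φ(1)=1 ⇒ 28

4, 5, 8, 12, 15, 28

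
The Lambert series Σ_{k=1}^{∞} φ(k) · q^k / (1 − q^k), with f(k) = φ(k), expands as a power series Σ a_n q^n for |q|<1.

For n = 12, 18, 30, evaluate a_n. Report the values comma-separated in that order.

n=12: 12·1 6·2 4·3 3·4 2·6 1·12  φ→[4+2+2+2+1+1]=12
n=18: 18·1 9·2 6·3 3·6 2·9 1·18  φ→[6+6+2+2+1+1]=18
[q^30] φ(30)=8,φ(15)=8,φ(10)=4,φ(6)=2,φ(5)=4,φ(3)=2,φ(2)=1,φ(1)=1 ⇒ 30

12, 18, 30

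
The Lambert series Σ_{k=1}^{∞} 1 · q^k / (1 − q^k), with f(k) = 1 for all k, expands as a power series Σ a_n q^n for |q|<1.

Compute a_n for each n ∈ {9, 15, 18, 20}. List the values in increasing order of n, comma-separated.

3, 4, 6, 6

d|9:{9,3,1}  Σf=1+1+1=3
d|15:{1,3,5,15}  Σf=1+1+1+1=4
d|18:{1,2,3,6,9,18}  Σf=1+1+1+1+1+1=6
d|20:{20,10,5,4,2,1}  Σf=1+1+1+1+1+1=6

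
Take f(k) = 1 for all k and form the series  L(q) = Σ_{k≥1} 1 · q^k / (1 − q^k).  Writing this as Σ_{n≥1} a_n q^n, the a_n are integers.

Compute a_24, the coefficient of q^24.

a_24 = 8

q^24  k|24↦f(k): 1:1 2:1 3:1 4:1 6:1 8:1 12:1 24:1  a_24=8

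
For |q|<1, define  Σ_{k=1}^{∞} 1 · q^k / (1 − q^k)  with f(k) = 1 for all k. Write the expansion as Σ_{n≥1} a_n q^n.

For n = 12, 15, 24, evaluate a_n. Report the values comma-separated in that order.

6, 4, 8

n=12: 1·12 2·6 3·4 4·3 6·2 12·1  f→[1+1+1+1+1+1]=6
q^15  k|15↦f(k): 15:1 5:1 3:1 1:1  a_15=4
d|24:{24,12,8,6,4,3,2,1}  Σf=1+1+1+1+1+1+1+1=8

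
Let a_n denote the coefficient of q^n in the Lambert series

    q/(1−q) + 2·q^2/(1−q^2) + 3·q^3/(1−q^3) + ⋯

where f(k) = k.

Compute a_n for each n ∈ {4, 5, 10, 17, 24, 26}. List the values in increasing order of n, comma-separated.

7, 6, 18, 18, 60, 42

d|4:{1,2,4}  Σf=1+2+4=7
[q^5] f(5)=5,f(1)=1 ⇒ 6
[q^10] f(1)=1,f(2)=2,f(5)=5,f(10)=10 ⇒ 18
n=17: 17·1 1·17  f→[17+1]=18
n=24: 1·24 2·12 3·8 4·6 6·4 8·3 12·2 24·1  f→[1+2+3+4+6+8+12+24]=60
n=26: 26·1 13·2 2·13 1·26  f→[26+13+2+1]=42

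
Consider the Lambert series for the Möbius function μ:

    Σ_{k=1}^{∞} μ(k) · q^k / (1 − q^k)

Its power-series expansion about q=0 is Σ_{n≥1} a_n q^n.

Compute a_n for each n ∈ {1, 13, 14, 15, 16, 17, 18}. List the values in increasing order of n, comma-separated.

q^1  k|1↦μ(k): 1:1  a_1=1
[q^13] μ(1)=1,μ(13)=-1 ⇒ 0
q^14  k|14↦μ(k): 14:1 7:-1 2:-1 1:1  a_14=0
[q^15] μ(15)=1,μ(5)=-1,μ(3)=-1,μ(1)=1 ⇒ 0
[q^16] μ(16)=0,μ(8)=0,μ(4)=0,μ(2)=-1,μ(1)=1 ⇒ 0
q^17  k|17↦μ(k): 17:-1 1:1  a_17=0
n=18: 1·18 2·9 3·6 6·3 9·2 18·1  μ→[1+(-1)+(-1)+1+0+0]=0

1, 0, 0, 0, 0, 0, 0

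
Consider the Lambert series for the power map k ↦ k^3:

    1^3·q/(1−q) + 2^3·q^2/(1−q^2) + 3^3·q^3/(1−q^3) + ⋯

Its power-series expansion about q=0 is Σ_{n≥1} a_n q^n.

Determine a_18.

a_18 = 6813

d|18:{1,2,3,6,9,18}  Σf=1+8+27+216+729+5832=6813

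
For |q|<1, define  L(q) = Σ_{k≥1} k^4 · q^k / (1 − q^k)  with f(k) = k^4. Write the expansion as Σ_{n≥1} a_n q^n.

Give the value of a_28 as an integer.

[q^28] f(28)=614656,f(14)=38416,f(7)=2401,f(4)=256,f(2)=16,f(1)=1 ⇒ 655746

a_28 = 655746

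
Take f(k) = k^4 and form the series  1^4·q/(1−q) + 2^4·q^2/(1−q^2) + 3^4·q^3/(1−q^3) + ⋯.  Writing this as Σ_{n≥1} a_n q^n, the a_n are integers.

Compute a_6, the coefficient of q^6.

d|6:{1,2,3,6}  Σf=1+16+81+1296=1394

a_6 = 1394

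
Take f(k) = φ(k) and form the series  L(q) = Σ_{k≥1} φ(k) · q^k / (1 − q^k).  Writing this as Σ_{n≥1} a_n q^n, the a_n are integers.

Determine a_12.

n=12: 1·12 2·6 3·4 4·3 6·2 12·1  φ→[1+1+2+2+2+4]=12

a_12 = 12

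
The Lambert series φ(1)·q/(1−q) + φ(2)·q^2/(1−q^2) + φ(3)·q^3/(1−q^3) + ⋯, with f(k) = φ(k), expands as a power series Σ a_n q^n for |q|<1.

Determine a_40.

d|40:{1,2,4,5,8,10,20,40}  Σφ=1+1+2+4+4+4+8+16=40

a_40 = 40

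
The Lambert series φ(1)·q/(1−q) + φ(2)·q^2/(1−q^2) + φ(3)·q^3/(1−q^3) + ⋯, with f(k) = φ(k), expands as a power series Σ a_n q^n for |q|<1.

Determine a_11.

[q^11] φ(1)=1,φ(11)=10 ⇒ 11

a_11 = 11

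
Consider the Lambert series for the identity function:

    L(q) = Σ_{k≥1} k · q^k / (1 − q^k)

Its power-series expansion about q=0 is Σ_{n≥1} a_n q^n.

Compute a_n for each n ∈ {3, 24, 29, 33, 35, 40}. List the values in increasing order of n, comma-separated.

4, 60, 30, 48, 48, 90

n=3: 3·1 1·3  f→[3+1]=4
d|24:{24,12,8,6,4,3,2,1}  Σf=24+12+8+6+4+3+2+1=60
q^29  k|29↦f(k): 29:29 1:1  a_29=30
d|33:{1,3,11,33}  Σf=1+3+11+33=48
n=35: 35·1 7·5 5·7 1·35  f→[35+7+5+1]=48
n=40: 40·1 20·2 10·4 8·5 5·8 4·10 2·20 1·40  f→[40+20+10+8+5+4+2+1]=90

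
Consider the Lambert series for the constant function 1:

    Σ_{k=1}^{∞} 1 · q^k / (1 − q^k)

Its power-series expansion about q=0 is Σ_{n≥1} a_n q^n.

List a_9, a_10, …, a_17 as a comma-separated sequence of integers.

[q^9] f(1)=1,f(3)=1,f(9)=1 ⇒ 3
q^10  k|10↦f(k): 1:1 2:1 5:1 10:1  a_10=4
d|11:{1,11}  Σf=1+1=2
[q^12] f(1)=1,f(2)=1,f(3)=1,f(4)=1,f(6)=1,f(12)=1 ⇒ 6
d|13:{13,1}  Σf=1+1=2
n=14: 14·1 7·2 2·7 1·14  f→[1+1+1+1]=4
[q^15] f(15)=1,f(5)=1,f(3)=1,f(1)=1 ⇒ 4
[q^16] f(16)=1,f(8)=1,f(4)=1,f(2)=1,f(1)=1 ⇒ 5
[q^17] f(1)=1,f(17)=1 ⇒ 2

3, 4, 2, 6, 2, 4, 4, 5, 2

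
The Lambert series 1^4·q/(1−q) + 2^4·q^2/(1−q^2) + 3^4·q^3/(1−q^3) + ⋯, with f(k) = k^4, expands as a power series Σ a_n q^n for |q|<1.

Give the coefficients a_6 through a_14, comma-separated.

d|6:{6,3,2,1}  Σf=1296+81+16+1=1394
q^7  k|7↦f(k): 7:2401 1:1  a_7=2402
d|8:{1,2,4,8}  Σf=1+16+256+4096=4369
d|9:{9,3,1}  Σf=6561+81+1=6643
d|10:{10,5,2,1}  Σf=10000+625+16+1=10642
[q^11] f(1)=1,f(11)=14641 ⇒ 14642
d|12:{1,2,3,4,6,12}  Σf=1+16+81+256+1296+20736=22386
[q^13] f(1)=1,f(13)=28561 ⇒ 28562
n=14: 14·1 7·2 2·7 1·14  f→[38416+2401+16+1]=40834

1394, 2402, 4369, 6643, 10642, 14642, 22386, 28562, 40834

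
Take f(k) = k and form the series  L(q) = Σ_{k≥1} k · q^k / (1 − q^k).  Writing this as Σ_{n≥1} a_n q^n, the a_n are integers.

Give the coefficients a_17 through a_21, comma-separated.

18, 39, 20, 42, 32

q^17  k|17↦f(k): 1:1 17:17  a_17=18
n=18: 18·1 9·2 6·3 3·6 2·9 1·18  f→[18+9+6+3+2+1]=39
q^19  k|19↦f(k): 1:1 19:19  a_19=20
q^20  k|20↦f(k): 1:1 2:2 4:4 5:5 10:10 20:20  a_20=42
d|21:{21,7,3,1}  Σf=21+7+3+1=32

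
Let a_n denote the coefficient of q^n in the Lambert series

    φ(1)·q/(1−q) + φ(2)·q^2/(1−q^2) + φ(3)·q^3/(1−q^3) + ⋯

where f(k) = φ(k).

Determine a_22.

d|22:{1,2,11,22}  Σφ=1+1+10+10=22

a_22 = 22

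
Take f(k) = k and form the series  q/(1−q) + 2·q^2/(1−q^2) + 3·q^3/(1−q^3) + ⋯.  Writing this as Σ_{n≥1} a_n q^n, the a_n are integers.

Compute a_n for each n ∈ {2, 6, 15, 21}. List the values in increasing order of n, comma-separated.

3, 12, 24, 32

[q^2] f(2)=2,f(1)=1 ⇒ 3
d|6:{1,2,3,6}  Σf=1+2+3+6=12
d|15:{15,5,3,1}  Σf=15+5+3+1=24
d|21:{21,7,3,1}  Σf=21+7+3+1=32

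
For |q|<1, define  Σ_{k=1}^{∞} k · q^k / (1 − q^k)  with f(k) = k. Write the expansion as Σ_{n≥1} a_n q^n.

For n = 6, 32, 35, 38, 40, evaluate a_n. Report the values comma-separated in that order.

n=6: 6·1 3·2 2·3 1·6  f→[6+3+2+1]=12
[q^32] f(1)=1,f(2)=2,f(4)=4,f(8)=8,f(16)=16,f(32)=32 ⇒ 63
[q^35] f(1)=1,f(5)=5,f(7)=7,f(35)=35 ⇒ 48
[q^38] f(38)=38,f(19)=19,f(2)=2,f(1)=1 ⇒ 60
q^40  k|40↦f(k): 40:40 20:20 10:10 8:8 5:5 4:4 2:2 1:1  a_40=90

12, 63, 48, 60, 90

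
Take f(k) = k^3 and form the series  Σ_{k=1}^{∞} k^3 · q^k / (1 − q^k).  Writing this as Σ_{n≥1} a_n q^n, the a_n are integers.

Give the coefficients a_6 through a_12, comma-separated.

252, 344, 585, 757, 1134, 1332, 2044

[q^6] f(1)=1,f(2)=8,f(3)=27,f(6)=216 ⇒ 252
n=7: 7·1 1·7  f→[343+1]=344
q^8  k|8↦f(k): 8:512 4:64 2:8 1:1  a_8=585
[q^9] f(9)=729,f(3)=27,f(1)=1 ⇒ 757
[q^10] f(10)=1000,f(5)=125,f(2)=8,f(1)=1 ⇒ 1134
d|11:{11,1}  Σf=1331+1=1332
n=12: 12·1 6·2 4·3 3·4 2·6 1·12  f→[1728+216+64+27+8+1]=2044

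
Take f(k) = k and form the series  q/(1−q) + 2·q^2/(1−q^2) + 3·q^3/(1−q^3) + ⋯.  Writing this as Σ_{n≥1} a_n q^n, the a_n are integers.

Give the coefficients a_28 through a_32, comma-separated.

[q^28] f(1)=1,f(2)=2,f(4)=4,f(7)=7,f(14)=14,f(28)=28 ⇒ 56
q^29  k|29↦f(k): 29:29 1:1  a_29=30
n=30: 1·30 2·15 3·10 5·6 6·5 10·3 15·2 30·1  f→[1+2+3+5+6+10+15+30]=72
d|31:{31,1}  Σf=31+1=32
n=32: 1·32 2·16 4·8 8·4 16·2 32·1  f→[1+2+4+8+16+32]=63

56, 30, 72, 32, 63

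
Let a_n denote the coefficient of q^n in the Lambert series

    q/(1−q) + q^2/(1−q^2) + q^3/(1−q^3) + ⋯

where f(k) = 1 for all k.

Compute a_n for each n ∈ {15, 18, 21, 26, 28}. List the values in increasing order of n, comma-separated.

n=15: 1·15 3·5 5·3 15·1  f→[1+1+1+1]=4
q^18  k|18↦f(k): 1:1 2:1 3:1 6:1 9:1 18:1  a_18=6
d|21:{1,3,7,21}  Σf=1+1+1+1=4
n=26: 1·26 2·13 13·2 26·1  f→[1+1+1+1]=4
d|28:{1,2,4,7,14,28}  Σf=1+1+1+1+1+1=6

4, 6, 4, 4, 6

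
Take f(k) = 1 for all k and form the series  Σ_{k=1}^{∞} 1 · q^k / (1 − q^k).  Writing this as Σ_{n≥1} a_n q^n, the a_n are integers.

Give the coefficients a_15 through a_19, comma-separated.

[q^15] f(1)=1,f(3)=1,f(5)=1,f(15)=1 ⇒ 4
d|16:{1,2,4,8,16}  Σf=1+1+1+1+1=5
d|17:{1,17}  Σf=1+1=2
q^18  k|18↦f(k): 1:1 2:1 3:1 6:1 9:1 18:1  a_18=6
q^19  k|19↦f(k): 19:1 1:1  a_19=2

4, 5, 2, 6, 2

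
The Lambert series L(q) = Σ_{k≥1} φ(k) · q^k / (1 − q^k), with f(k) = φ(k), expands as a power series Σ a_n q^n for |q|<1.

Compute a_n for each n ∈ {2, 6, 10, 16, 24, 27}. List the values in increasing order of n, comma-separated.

[q^2] φ(1)=1,φ(2)=1 ⇒ 2
q^6  k|6↦φ(k): 6:2 3:2 2:1 1:1  a_6=6
q^10  k|10↦φ(k): 1:1 2:1 5:4 10:4  a_10=10
d|16:{1,2,4,8,16}  Σφ=1+1+2+4+8=16
q^24  k|24↦φ(k): 24:8 12:4 8:4 6:2 4:2 3:2 2:1 1:1  a_24=24
d|27:{1,3,9,27}  Σφ=1+2+6+18=27

2, 6, 10, 16, 24, 27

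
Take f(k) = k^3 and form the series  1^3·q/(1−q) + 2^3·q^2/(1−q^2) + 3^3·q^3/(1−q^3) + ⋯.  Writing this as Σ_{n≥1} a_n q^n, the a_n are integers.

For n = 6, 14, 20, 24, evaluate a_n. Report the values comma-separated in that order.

n=6: 1·6 2·3 3·2 6·1  f→[1+8+27+216]=252
q^14  k|14↦f(k): 1:1 2:8 7:343 14:2744  a_14=3096
n=20: 1·20 2·10 4·5 5·4 10·2 20·1  f→[1+8+64+125+1000+8000]=9198
[q^24] f(1)=1,f(2)=8,f(3)=27,f(4)=64,f(6)=216,f(8)=512,f(12)=1728,f(24)=13824 ⇒ 16380

252, 3096, 9198, 16380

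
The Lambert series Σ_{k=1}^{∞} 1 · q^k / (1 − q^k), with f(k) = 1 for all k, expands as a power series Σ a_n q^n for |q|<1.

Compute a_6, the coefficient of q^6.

a_6 = 4

n=6: 6·1 3·2 2·3 1·6  f→[1+1+1+1]=4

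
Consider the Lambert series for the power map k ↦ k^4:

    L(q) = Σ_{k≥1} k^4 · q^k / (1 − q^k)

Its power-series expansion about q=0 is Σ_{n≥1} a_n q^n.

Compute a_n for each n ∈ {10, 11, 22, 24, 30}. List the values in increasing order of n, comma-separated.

10642, 14642, 248914, 358258, 872644

[q^10] f(10)=10000,f(5)=625,f(2)=16,f(1)=1 ⇒ 10642
n=11: 1·11 11·1  f→[1+14641]=14642
q^22  k|22↦f(k): 1:1 2:16 11:14641 22:234256  a_22=248914
n=24: 24·1 12·2 8·3 6·4 4·6 3·8 2·12 1·24  f→[331776+20736+4096+1296+256+81+16+1]=358258
n=30: 1·30 2·15 3·10 5·6 6·5 10·3 15·2 30·1  f→[1+16+81+625+1296+10000+50625+810000]=872644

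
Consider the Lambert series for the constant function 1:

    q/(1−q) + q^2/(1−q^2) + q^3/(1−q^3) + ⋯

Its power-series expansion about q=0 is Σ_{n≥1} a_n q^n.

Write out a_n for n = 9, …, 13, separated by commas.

q^9  k|9↦f(k): 1:1 3:1 9:1  a_9=3
d|10:{1,2,5,10}  Σf=1+1+1+1=4
n=11: 1·11 11·1  f→[1+1]=2
[q^12] f(1)=1,f(2)=1,f(3)=1,f(4)=1,f(6)=1,f(12)=1 ⇒ 6
q^13  k|13↦f(k): 1:1 13:1  a_13=2

3, 4, 2, 6, 2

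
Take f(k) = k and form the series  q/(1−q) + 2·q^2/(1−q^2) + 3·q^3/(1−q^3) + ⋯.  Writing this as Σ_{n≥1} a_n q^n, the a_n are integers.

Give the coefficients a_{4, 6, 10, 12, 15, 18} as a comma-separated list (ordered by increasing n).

d|4:{4,2,1}  Σf=4+2+1=7
n=6: 1·6 2·3 3·2 6·1  f→[1+2+3+6]=12
n=10: 10·1 5·2 2·5 1·10  f→[10+5+2+1]=18
q^12  k|12↦f(k): 12:12 6:6 4:4 3:3 2:2 1:1  a_12=28
[q^15] f(1)=1,f(3)=3,f(5)=5,f(15)=15 ⇒ 24
q^18  k|18↦f(k): 1:1 2:2 3:3 6:6 9:9 18:18  a_18=39

7, 12, 18, 28, 24, 39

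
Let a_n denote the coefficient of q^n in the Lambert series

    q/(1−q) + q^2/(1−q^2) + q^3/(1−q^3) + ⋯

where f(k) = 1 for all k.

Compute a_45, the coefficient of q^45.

d|45:{45,15,9,5,3,1}  Σf=1+1+1+1+1+1=6

a_45 = 6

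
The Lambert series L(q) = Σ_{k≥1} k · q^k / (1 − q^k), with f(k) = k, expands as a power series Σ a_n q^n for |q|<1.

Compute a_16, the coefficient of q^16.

q^16  k|16↦f(k): 1:1 2:2 4:4 8:8 16:16  a_16=31

a_16 = 31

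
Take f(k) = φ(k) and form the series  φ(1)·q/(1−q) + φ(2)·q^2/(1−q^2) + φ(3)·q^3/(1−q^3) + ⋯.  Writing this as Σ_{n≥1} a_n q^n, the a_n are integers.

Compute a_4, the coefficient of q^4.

n=4: 1·4 2·2 4·1  φ→[1+1+2]=4

a_4 = 4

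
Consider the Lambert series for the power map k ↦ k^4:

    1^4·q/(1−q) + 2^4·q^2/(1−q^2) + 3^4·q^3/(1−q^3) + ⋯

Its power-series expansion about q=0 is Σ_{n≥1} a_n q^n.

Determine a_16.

[q^16] f(16)=65536,f(8)=4096,f(4)=256,f(2)=16,f(1)=1 ⇒ 69905

a_16 = 69905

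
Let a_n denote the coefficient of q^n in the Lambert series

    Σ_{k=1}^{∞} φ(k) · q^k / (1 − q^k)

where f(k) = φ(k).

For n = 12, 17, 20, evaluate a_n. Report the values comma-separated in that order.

q^12  k|12↦φ(k): 12:4 6:2 4:2 3:2 2:1 1:1  a_12=12
[q^17] φ(17)=16,φ(1)=1 ⇒ 17
d|20:{20,10,5,4,2,1}  Σφ=8+4+4+2+1+1=20

12, 17, 20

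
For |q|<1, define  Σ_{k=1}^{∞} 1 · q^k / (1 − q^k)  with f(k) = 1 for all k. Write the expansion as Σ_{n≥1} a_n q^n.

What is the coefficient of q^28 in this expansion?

n=28: 1·28 2·14 4·7 7·4 14·2 28·1  f→[1+1+1+1+1+1]=6

a_28 = 6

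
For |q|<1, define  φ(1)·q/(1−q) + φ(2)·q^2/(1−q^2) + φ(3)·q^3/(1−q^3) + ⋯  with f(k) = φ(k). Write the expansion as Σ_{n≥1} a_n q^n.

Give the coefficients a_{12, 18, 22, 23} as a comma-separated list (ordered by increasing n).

n=12: 12·1 6·2 4·3 3·4 2·6 1·12  φ→[4+2+2+2+1+1]=12
n=18: 1·18 2·9 3·6 6·3 9·2 18·1  φ→[1+1+2+2+6+6]=18
[q^22] φ(1)=1,φ(2)=1,φ(11)=10,φ(22)=10 ⇒ 22
n=23: 1·23 23·1  φ→[1+22]=23

12, 18, 22, 23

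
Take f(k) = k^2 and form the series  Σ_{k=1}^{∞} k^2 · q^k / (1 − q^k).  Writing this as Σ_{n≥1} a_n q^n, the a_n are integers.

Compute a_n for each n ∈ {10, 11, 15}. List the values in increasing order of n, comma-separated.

q^10  k|10↦f(k): 10:100 5:25 2:4 1:1  a_10=130
[q^11] f(1)=1,f(11)=121 ⇒ 122
[q^15] f(1)=1,f(3)=9,f(5)=25,f(15)=225 ⇒ 260

130, 122, 260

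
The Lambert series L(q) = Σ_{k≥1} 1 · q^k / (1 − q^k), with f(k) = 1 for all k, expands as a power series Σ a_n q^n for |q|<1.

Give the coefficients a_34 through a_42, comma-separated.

q^34  k|34↦f(k): 1:1 2:1 17:1 34:1  a_34=4
q^35  k|35↦f(k): 35:1 7:1 5:1 1:1  a_35=4
q^36  k|36↦f(k): 1:1 2:1 3:1 4:1 6:1 9:1 12:1 18:1 36:1  a_36=9
n=37: 37·1 1·37  f→[1+1]=2
q^38  k|38↦f(k): 38:1 19:1 2:1 1:1  a_38=4
n=39: 1·39 3·13 13·3 39·1  f→[1+1+1+1]=4
d|40:{1,2,4,5,8,10,20,40}  Σf=1+1+1+1+1+1+1+1=8
d|41:{41,1}  Σf=1+1=2
n=42: 1·42 2·21 3·14 6·7 7·6 14·3 21·2 42·1  f→[1+1+1+1+1+1+1+1]=8

4, 4, 9, 2, 4, 4, 8, 2, 8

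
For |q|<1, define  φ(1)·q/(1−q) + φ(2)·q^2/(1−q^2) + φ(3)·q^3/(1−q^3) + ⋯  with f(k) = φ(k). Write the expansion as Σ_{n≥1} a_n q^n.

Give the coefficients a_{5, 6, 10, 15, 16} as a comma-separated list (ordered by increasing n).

[q^5] φ(5)=4,φ(1)=1 ⇒ 5
q^6  k|6↦φ(k): 1:1 2:1 3:2 6:2  a_6=6
q^10  k|10↦φ(k): 10:4 5:4 2:1 1:1  a_10=10
[q^15] φ(1)=1,φ(3)=2,φ(5)=4,φ(15)=8 ⇒ 15
n=16: 1·16 2·8 4·4 8·2 16·1  φ→[1+1+2+4+8]=16

5, 6, 10, 15, 16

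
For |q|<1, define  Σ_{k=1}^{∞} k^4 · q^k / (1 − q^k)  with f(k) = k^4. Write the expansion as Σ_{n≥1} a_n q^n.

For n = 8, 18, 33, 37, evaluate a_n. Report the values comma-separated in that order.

4369, 112931, 1200644, 1874162

[q^8] f(8)=4096,f(4)=256,f(2)=16,f(1)=1 ⇒ 4369
q^18  k|18↦f(k): 1:1 2:16 3:81 6:1296 9:6561 18:104976  a_18=112931
d|33:{1,3,11,33}  Σf=1+81+14641+1185921=1200644
q^37  k|37↦f(k): 37:1874161 1:1  a_37=1874162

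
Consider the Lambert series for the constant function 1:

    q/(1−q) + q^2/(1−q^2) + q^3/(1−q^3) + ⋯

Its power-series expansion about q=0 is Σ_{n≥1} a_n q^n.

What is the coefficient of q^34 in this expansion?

q^34  k|34↦f(k): 34:1 17:1 2:1 1:1  a_34=4

a_34 = 4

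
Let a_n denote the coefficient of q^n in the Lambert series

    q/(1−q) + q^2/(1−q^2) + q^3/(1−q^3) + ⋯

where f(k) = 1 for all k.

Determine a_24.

a_24 = 8

n=24: 24·1 12·2 8·3 6·4 4·6 3·8 2·12 1·24  f→[1+1+1+1+1+1+1+1]=8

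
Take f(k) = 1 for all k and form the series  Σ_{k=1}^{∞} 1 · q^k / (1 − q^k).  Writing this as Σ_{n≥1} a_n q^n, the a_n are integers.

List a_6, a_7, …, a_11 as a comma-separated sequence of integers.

n=6: 6·1 3·2 2·3 1·6  f→[1+1+1+1]=4
n=7: 1·7 7·1  f→[1+1]=2
d|8:{8,4,2,1}  Σf=1+1+1+1=4
q^9  k|9↦f(k): 9:1 3:1 1:1  a_9=3
q^10  k|10↦f(k): 1:1 2:1 5:1 10:1  a_10=4
n=11: 11·1 1·11  f→[1+1]=2

4, 2, 4, 3, 4, 2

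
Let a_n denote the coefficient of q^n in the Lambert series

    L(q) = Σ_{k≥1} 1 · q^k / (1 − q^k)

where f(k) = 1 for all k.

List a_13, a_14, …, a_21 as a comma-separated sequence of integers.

2, 4, 4, 5, 2, 6, 2, 6, 4

[q^13] f(13)=1,f(1)=1 ⇒ 2
n=14: 1·14 2·7 7·2 14·1  f→[1+1+1+1]=4
[q^15] f(15)=1,f(5)=1,f(3)=1,f(1)=1 ⇒ 4
[q^16] f(1)=1,f(2)=1,f(4)=1,f(8)=1,f(16)=1 ⇒ 5
q^17  k|17↦f(k): 1:1 17:1  a_17=2
n=18: 18·1 9·2 6·3 3·6 2·9 1·18  f→[1+1+1+1+1+1]=6
[q^19] f(1)=1,f(19)=1 ⇒ 2
q^20  k|20↦f(k): 20:1 10:1 5:1 4:1 2:1 1:1  a_20=6
[q^21] f(1)=1,f(3)=1,f(7)=1,f(21)=1 ⇒ 4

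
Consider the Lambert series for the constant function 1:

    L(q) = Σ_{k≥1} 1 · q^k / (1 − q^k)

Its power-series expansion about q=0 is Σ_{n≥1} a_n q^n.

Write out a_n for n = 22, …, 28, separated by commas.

q^22  k|22↦f(k): 22:1 11:1 2:1 1:1  a_22=4
q^23  k|23↦f(k): 23:1 1:1  a_23=2
q^24  k|24↦f(k): 1:1 2:1 3:1 4:1 6:1 8:1 12:1 24:1  a_24=8
[q^25] f(1)=1,f(5)=1,f(25)=1 ⇒ 3
d|26:{26,13,2,1}  Σf=1+1+1+1=4
q^27  k|27↦f(k): 1:1 3:1 9:1 27:1  a_27=4
q^28  k|28↦f(k): 1:1 2:1 4:1 7:1 14:1 28:1  a_28=6

4, 2, 8, 3, 4, 4, 6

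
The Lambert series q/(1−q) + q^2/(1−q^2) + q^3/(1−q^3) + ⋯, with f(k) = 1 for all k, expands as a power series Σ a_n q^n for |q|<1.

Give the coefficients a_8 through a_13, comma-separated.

d|8:{8,4,2,1}  Σf=1+1+1+1=4
n=9: 9·1 3·3 1·9  f→[1+1+1]=3
q^10  k|10↦f(k): 10:1 5:1 2:1 1:1  a_10=4
d|11:{1,11}  Σf=1+1=2
[q^12] f(12)=1,f(6)=1,f(4)=1,f(3)=1,f(2)=1,f(1)=1 ⇒ 6
n=13: 13·1 1·13  f→[1+1]=2

4, 3, 4, 2, 6, 2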